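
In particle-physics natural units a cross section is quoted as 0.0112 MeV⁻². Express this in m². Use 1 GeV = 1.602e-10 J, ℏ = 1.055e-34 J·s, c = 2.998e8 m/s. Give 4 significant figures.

Area is [L]² = [E]⁻²·(ℏc)²; restore (ℏc)².
1 GeV⁻² → (ℏc)² × (1 GeV in J)⁻² = 3.898e-32 m².
Convert the energy scale: 0.0112 MeV⁻² = 1.12e4 GeV⁻².
Result: 1.12e4 × 3.898e-32 = 4.366e-28 m².

4.366e-28 m²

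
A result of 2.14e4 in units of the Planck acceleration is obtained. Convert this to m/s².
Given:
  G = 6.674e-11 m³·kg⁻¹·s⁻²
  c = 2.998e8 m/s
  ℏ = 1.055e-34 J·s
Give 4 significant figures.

One Planck acceleration: a_P = √(c⁷/(ℏG)) = 5.560e51 m/s².
2.14e4 × 5.560e51 m/s² = 1.190e56 m/s²

1.190e56 m/s²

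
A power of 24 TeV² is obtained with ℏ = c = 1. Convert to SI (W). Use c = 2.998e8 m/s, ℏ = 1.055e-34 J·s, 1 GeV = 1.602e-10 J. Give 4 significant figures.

5.838e21 W

Power is [E]/[T] = [E]²/ℏ.
1 GeV² → 1/ℏ × (1 GeV in J)² = 2.433e14 W.
Convert the energy scale: 24 TeV² = 2.40e7 GeV².
Result: 2.40e7 × 2.433e14 = 5.838e21 W.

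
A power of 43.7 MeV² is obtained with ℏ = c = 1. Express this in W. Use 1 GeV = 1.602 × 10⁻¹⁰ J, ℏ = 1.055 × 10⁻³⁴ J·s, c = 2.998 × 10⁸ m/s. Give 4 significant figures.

1.063 × 10¹⁰ W

Power is [E]/[T] = [E]²/ℏ.
1 GeV² → 1/ℏ × (1 GeV in J)² = 2.433 × 10¹⁴ W.
Convert the energy scale: 43.7 MeV² = 4.37 × 10⁻⁵ GeV².
Result: 4.37 × 10⁻⁵ × 2.433 × 10¹⁴ = 1.063 × 10¹⁰ W.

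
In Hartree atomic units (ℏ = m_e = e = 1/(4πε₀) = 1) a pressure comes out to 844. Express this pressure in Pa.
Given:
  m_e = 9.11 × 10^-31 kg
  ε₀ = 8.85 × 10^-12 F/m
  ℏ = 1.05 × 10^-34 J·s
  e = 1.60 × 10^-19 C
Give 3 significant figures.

2.54 × 10^16 Pa

One atomic unit of pressure: P_au = E_h/a₀³ = m_e⁴e¹⁰/((4πε₀)⁵ℏ⁸) = 3.01 × 10^13 Pa.
844 × 3.01 × 10^13 Pa = 2.54 × 10^16 Pa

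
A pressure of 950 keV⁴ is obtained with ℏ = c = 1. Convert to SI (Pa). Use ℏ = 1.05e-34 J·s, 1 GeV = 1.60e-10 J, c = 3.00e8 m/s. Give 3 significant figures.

1.99e16 Pa

Pressure is [E]/[L]³ = [E]⁴/(ℏc)³.
1 GeV⁴ → 1/(ℏc)³ × (1 GeV in J)⁴ = 2.10e37 Pa.
Convert the energy scale: 950 keV⁴ = 9.50e-22 GeV⁴.
Result: 9.50e-22 × 2.10e37 = 1.99e16 Pa.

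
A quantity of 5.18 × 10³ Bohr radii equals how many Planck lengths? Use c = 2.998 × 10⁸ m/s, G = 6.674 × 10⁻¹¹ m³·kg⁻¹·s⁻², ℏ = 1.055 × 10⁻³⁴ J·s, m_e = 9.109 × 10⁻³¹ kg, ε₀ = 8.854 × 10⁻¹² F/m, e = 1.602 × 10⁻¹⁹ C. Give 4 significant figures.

Bohr radius: a₀ = 4πε₀ℏ²/(m_e e²) = 5.297 × 10⁻¹¹ m
Planck length: ℓ_P = √(ℏG/c³) = 1.616 × 10⁻³⁵ m
5.18 × 10³ × 5.297 × 10⁻¹¹ / 1.616 × 10⁻³⁵ = 1.698 × 10²⁸

1.698 × 10²⁸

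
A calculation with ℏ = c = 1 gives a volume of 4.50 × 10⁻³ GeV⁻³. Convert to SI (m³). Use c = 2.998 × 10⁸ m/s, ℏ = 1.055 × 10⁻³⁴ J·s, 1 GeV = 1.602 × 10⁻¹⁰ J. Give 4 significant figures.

Volume is [L]³ = [E]⁻³·(ℏc)³.
1 GeV⁻³ → (ℏc)³ × (1 GeV in J)⁻³ = 7.696 × 10⁻⁴⁸ m³.
Result: 4.50 × 10⁻³ × 7.696 × 10⁻⁴⁸ = 3.463 × 10⁻⁵⁰ m³.

3.463 × 10⁻⁵⁰ m³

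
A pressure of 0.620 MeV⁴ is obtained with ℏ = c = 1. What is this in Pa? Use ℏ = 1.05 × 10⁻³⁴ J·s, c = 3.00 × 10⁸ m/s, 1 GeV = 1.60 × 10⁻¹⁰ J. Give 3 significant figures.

1.30 × 10²⁵ Pa

Pressure is [E]/[L]³ = [E]⁴/(ℏc)³.
1 GeV⁴ → 1/(ℏc)³ × (1 GeV in J)⁴ = 2.10 × 10³⁷ Pa.
Convert the energy scale: 0.620 MeV⁴ = 6.20 × 10⁻¹³ GeV⁴.
Result: 6.20 × 10⁻¹³ × 2.10 × 10³⁷ = 1.30 × 10²⁵ Pa.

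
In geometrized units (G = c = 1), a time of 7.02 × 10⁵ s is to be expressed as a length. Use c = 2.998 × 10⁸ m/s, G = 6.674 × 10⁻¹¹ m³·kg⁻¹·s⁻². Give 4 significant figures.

2.105 × 10¹⁴ m

Time → length via c.
7.02 × 10⁵ s × (c) = 2.105 × 10¹⁴ m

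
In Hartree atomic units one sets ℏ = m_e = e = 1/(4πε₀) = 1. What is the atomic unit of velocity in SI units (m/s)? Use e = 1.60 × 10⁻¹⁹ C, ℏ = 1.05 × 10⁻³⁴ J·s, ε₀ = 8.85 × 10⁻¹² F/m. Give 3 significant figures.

v_au = e²/(4πε₀ℏ)
  = 2.56 × 10⁻³⁸ / 1.17 × 10⁻⁴⁴
  = 2.19 × 10⁶ m/s

2.19 × 10⁶ m/s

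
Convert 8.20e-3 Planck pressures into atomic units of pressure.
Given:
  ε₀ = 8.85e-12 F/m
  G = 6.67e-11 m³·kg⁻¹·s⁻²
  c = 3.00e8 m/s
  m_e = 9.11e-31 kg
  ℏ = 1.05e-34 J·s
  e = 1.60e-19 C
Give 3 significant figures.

Planck pressure: p_P = c⁷/(ℏG²) = 4.68e113 Pa
atomic unit of pressure: P_au = E_h/a₀³ = m_e⁴e¹⁰/((4πε₀)⁵ℏ⁸) = 3.01e13 Pa
8.20e-3 × 4.68e113 / 3.01e13 = 1.27e98

1.27e98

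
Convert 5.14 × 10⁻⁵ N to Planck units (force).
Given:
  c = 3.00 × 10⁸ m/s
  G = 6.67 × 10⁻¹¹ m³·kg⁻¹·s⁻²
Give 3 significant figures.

4.23 × 10⁻⁴⁹

Planck force: F_P = c⁴/G = 1.21 × 10⁴⁴ N.
5.14 × 10⁻⁵ / 1.21 × 10⁴⁴ = 4.23 × 10⁻⁴⁹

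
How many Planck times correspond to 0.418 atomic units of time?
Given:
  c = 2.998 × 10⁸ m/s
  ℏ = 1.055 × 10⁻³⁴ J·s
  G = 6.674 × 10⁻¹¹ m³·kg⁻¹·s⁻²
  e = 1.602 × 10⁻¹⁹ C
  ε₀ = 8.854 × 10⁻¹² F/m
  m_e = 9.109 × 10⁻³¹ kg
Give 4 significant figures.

atomic unit of time: τ_au = (4πε₀)²ℏ³/(m_e e⁴) = 2.423 × 10⁻¹⁷ s
Planck time: t_P = √(ℏG/c⁵) = 5.392 × 10⁻⁴⁴ s
0.418 × 2.423 × 10⁻¹⁷ / 5.392 × 10⁻⁴⁴ = 1.878 × 10²⁶

1.878 × 10²⁶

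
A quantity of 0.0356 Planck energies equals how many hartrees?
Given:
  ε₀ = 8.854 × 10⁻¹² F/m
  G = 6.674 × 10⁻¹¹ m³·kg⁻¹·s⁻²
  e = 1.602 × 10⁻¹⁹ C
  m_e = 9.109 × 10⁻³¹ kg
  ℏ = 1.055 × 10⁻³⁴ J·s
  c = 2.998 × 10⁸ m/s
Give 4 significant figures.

Planck energy: E_P = √(ℏc⁵/G) = 1.957 × 10⁹ J
hartree: E_h = m_e e⁴/(4πε₀ℏ)² = 4.354 × 10⁻¹⁸ J
0.0356 × 1.957 × 10⁹ / 4.354 × 10⁻¹⁸ = 1.600 × 10²⁵

1.600 × 10²⁵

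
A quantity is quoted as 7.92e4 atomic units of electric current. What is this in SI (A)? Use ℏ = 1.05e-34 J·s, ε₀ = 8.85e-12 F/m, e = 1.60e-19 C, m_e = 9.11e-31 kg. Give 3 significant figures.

One atomic unit of electric current: I_au = e E_h/ℏ = m_e e⁵/((4πε₀)²ℏ³) = 6.67e-3 A.
7.92e4 × 6.67e-3 A = 528 A

528 A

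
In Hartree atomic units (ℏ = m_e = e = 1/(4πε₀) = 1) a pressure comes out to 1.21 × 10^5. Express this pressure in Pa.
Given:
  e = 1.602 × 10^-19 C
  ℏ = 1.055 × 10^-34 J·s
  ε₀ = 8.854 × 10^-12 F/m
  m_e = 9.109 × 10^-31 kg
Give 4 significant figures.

3.544 × 10^18 Pa

One atomic unit of pressure: P_au = E_h/a₀³ = m_e⁴e¹⁰/((4πε₀)⁵ℏ⁸) = 2.929 × 10^13 Pa.
1.21 × 10^5 × 2.929 × 10^13 Pa = 3.544 × 10^18 Pa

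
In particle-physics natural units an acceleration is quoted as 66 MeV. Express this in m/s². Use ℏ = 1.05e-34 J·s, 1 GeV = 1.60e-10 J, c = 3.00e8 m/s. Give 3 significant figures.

Acceleration is [L]/[T]² = c·[E]/ℏ.
1 GeV → c/ℏ × (1 GeV in J) = 4.57e32 m/s².
Convert the energy scale: 66 MeV = 0.0660 GeV.
Result: 0.0660 × 4.57e32 = 3.02e31 m/s².

3.02e31 m/s²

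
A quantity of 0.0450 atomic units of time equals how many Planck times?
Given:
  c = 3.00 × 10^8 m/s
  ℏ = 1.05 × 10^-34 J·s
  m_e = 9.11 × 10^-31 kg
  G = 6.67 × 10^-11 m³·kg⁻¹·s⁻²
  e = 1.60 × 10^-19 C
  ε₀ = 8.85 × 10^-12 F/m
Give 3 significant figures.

atomic unit of time: τ_au = (4πε₀)²ℏ³/(m_e e⁴) = 2.40 × 10^-17 s
Planck time: t_P = √(ℏG/c⁵) = 5.37 × 10^-44 s
0.0450 × 2.40 × 10^-17 / 5.37 × 10^-44 = 2.01 × 10^25

2.01 × 10^25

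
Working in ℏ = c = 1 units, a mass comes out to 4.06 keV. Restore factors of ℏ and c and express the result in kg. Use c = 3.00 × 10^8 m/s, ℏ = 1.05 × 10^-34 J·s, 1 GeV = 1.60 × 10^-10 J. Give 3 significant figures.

7.22 × 10^-33 kg

Mass is [E]/c²; divide by c².
1 GeV → 1/c² × (1 GeV in J) = 1.78 × 10^-27 kg.
Convert the energy scale: 4.06 keV = 4.06 × 10^-6 GeV.
Result: 4.06 × 10^-6 × 1.78 × 10^-27 = 7.22 × 10^-33 kg.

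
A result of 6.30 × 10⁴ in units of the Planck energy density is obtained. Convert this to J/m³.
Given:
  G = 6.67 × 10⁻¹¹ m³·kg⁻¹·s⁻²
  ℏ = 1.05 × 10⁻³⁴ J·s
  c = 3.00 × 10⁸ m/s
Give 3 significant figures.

2.95 × 10¹¹⁸ J/m³

One Planck energy density: u_P = c⁷/(ℏG²) = 4.68 × 10¹¹³ J/m³.
6.30 × 10⁴ × 4.68 × 10¹¹³ J/m³ = 2.95 × 10¹¹⁸ J/m³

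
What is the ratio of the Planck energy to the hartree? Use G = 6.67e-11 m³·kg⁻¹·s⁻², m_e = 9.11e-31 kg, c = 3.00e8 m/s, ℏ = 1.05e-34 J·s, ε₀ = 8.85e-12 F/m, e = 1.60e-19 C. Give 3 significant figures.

Planck energy: E_P = √(ℏc⁵/G) = 1.96e9 J
hartree: E_h = m_e e⁴/(4πε₀ℏ)² = 4.38e-18 J
ratio = 1.96e9 / 4.38e-18 = 4.47e26

4.47e26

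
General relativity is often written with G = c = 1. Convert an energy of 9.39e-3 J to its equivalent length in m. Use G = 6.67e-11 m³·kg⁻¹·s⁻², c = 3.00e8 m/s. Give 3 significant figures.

7.73e-47 m

Energy → length via G/c⁴.
9.39e-3 J × (G/c⁴) = 7.73e-47 m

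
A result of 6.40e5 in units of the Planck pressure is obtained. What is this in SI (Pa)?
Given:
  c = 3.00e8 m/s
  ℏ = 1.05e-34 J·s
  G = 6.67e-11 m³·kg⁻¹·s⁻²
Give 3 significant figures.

One Planck pressure: p_P = c⁷/(ℏG²) = 4.68e113 Pa.
6.40e5 × 4.68e113 Pa = 3.00e119 Pa

3.00e119 Pa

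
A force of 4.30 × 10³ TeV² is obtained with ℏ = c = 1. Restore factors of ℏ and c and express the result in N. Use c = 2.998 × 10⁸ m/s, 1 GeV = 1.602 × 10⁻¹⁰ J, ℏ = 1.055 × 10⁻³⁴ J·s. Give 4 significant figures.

3.489 × 10¹⁵ N

Force is [E]/[L] = [E]²/(ℏc); restore (ℏc)⁻¹.
1 GeV² → 1/(ℏc) × (1 GeV in J)² = 8.114 × 10⁵ N.
Convert the energy scale: 4.30 × 10³ TeV² = 4.30 × 10⁹ GeV².
Result: 4.30 × 10⁹ × 8.114 × 10⁵ = 3.489 × 10¹⁵ N.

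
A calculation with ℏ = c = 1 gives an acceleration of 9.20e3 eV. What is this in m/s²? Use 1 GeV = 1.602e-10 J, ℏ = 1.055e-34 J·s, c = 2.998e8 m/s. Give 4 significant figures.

Acceleration is [L]/[T]² = c·[E]/ℏ.
1 GeV → c/ℏ × (1 GeV in J) = 4.552e32 m/s².
Convert the energy scale: 9.20e3 eV = 9.20e-6 GeV.
Result: 9.20e-6 × 4.552e32 = 4.188e27 m/s².

4.188e27 m/s²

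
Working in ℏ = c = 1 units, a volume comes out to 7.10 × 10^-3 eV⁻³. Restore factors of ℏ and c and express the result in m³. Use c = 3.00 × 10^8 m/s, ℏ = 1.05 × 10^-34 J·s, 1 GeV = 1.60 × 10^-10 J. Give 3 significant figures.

Volume is [L]³ = [E]⁻³·(ℏc)³.
1 GeV⁻³ → (ℏc)³ × (1 GeV in J)⁻³ = 7.63 × 10^-48 m³.
Convert the energy scale: 7.10 × 10^-3 eV⁻³ = 7.10 × 10^24 GeV⁻³.
Result: 7.10 × 10^24 × 7.63 × 10^-48 = 5.42 × 10^-23 m³.

5.42 × 10^-23 m³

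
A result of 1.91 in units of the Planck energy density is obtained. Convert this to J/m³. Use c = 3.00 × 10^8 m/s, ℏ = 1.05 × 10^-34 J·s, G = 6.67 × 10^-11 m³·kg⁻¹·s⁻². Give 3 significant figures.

One Planck energy density: u_P = c⁷/(ℏG²) = 4.68 × 10^113 J/m³.
1.91 × 4.68 × 10^113 J/m³ = 8.94 × 10^113 J/m³

8.94 × 10^113 J/m³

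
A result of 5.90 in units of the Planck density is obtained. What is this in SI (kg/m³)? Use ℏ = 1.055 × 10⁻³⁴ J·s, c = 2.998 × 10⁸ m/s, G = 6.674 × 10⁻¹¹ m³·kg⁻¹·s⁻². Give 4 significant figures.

3.041 × 10⁹⁷ kg/m³

One Planck density: ρ_P = c⁵/(ℏG²) = 5.154 × 10⁹⁶ kg/m³.
5.90 × 5.154 × 10⁹⁶ kg/m³ = 3.041 × 10⁹⁷ kg/m³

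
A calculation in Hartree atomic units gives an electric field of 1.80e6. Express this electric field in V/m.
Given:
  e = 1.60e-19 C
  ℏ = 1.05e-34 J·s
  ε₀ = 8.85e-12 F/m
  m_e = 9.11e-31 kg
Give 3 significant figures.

One atomic unit of electric field: E_au = E_h/(e a₀) = m_e²e⁵/((4πε₀)³ℏ⁴) = 5.20e11 V/m.
1.80e6 × 5.20e11 V/m = 9.37e17 V/m

9.37e17 V/m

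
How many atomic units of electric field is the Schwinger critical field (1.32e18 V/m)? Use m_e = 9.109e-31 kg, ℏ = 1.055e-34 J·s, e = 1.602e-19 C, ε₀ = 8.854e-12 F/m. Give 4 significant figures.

atomic unit of electric field: E_au = E_h/(e a₀) = m_e²e⁵/((4πε₀)³ℏ⁴) = 5.131e11 V/m.
1.32e18 / 5.131e11 = 2.573e6

2.573e6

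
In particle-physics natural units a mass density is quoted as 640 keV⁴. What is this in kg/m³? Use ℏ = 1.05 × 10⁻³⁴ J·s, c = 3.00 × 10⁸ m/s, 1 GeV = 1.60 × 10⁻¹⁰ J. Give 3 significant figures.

0.149 kg/m³

Mass density is [E]/(c²[L]³) = [E]⁴/(ℏ³c⁵).
1 GeV⁴ → 1/(ℏ³c⁵) × (1 GeV in J)⁴ = 2.33 × 10²⁰ kg/m³.
Convert the energy scale: 640 keV⁴ = 6.40 × 10⁻²² GeV⁴.
Result: 6.40 × 10⁻²² × 2.33 × 10²⁰ = 0.149 kg/m³.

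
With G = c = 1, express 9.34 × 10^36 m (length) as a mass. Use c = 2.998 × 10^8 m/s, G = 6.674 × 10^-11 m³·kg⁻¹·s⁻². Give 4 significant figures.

1.258 × 10^64 kg

Length → mass via c²/G.
9.34 × 10^36 m × (c²/G) = 1.258 × 10^64 kg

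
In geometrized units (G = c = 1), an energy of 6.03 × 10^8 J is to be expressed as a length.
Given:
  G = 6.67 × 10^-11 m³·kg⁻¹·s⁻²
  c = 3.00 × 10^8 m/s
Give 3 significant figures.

4.97 × 10^-36 m

Energy → length via G/c⁴.
6.03 × 10^8 J × (G/c⁴) = 4.97 × 10^-36 m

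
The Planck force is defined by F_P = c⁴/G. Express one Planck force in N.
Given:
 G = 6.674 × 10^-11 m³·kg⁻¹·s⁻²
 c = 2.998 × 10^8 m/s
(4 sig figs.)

1.210 × 10^44 N

F_P = c⁴/G
  = 8.078 × 10^33 / 6.674 × 10^-11
  = 1.210 × 10^44 N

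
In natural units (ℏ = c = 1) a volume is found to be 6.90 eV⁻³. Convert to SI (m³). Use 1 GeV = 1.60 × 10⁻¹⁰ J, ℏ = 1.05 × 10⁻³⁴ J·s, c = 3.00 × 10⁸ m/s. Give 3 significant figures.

Volume is [L]³ = [E]⁻³·(ℏc)³.
1 GeV⁻³ → (ℏc)³ × (1 GeV in J)⁻³ = 7.63 × 10⁻⁴⁸ m³.
Convert the energy scale: 6.90 eV⁻³ = 6.90 × 10²⁷ GeV⁻³.
Result: 6.90 × 10²⁷ × 7.63 × 10⁻⁴⁸ = 5.27 × 10⁻²⁰ m³.

5.27 × 10⁻²⁰ m³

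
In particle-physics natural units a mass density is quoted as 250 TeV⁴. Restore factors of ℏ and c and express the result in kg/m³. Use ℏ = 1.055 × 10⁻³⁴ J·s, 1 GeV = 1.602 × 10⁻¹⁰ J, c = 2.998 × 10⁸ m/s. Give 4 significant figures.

Mass density is [E]/(c²[L]³) = [E]⁴/(ℏ³c⁵).
1 GeV⁴ → 1/(ℏ³c⁵) × (1 GeV in J)⁴ = 2.316 × 10²⁰ kg/m³.
Convert the energy scale: 250 TeV⁴ = 2.50 × 10¹⁴ GeV⁴.
Result: 2.50 × 10¹⁴ × 2.316 × 10²⁰ = 5.790 × 10³⁴ kg/m³.

5.790 × 10³⁴ kg/m³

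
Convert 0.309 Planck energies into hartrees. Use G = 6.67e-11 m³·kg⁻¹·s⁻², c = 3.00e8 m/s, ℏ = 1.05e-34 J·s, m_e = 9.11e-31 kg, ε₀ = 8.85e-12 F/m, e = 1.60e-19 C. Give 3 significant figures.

Planck energy: E_P = √(ℏc⁵/G) = 1.96e9 J
hartree: E_h = m_e e⁴/(4πε₀ℏ)² = 4.38e-18 J
0.309 × 1.96e9 / 4.38e-18 = 1.38e26

1.38e26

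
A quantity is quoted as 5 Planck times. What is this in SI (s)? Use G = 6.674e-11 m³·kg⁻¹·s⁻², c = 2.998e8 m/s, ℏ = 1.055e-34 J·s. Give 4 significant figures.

One Planck time: t_P = √(ℏG/c⁵) = 5.392e-44 s.
5 × 5.392e-44 s = 2.696e-43 s

2.696e-43 s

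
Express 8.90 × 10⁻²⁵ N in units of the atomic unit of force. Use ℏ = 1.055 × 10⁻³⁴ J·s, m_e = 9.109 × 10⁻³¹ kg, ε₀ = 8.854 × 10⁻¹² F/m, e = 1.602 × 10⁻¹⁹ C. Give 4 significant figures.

1.083 × 10⁻¹⁷

atomic unit of force: F_au = E_h/a₀ = m_e²e⁶/((4πε₀)³ℏ⁴) = 8.220 × 10⁻⁸ N.
8.90 × 10⁻²⁵ / 8.220 × 10⁻⁸ = 1.083 × 10⁻¹⁷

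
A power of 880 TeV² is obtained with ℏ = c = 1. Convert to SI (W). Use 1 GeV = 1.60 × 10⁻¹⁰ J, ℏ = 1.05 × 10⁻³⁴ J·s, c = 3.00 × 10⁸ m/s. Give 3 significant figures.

2.15 × 10²³ W

Power is [E]/[T] = [E]²/ℏ.
1 GeV² → 1/ℏ × (1 GeV in J)² = 2.44 × 10¹⁴ W.
Convert the energy scale: 880 TeV² = 8.80 × 10⁸ GeV².
Result: 8.80 × 10⁸ × 2.44 × 10¹⁴ = 2.15 × 10²³ W.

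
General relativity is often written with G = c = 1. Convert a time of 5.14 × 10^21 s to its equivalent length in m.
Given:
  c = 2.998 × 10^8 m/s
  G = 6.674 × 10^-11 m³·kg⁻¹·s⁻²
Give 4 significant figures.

Time → length via c.
5.14 × 10^21 s × (c) = 1.541 × 10^30 m

1.541 × 10^30 m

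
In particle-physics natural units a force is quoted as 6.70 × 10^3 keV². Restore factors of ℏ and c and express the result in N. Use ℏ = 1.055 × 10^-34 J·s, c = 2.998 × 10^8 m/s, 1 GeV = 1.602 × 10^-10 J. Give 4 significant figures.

5.436 × 10^-3 N

Force is [E]/[L] = [E]²/(ℏc); restore (ℏc)⁻¹.
1 GeV² → 1/(ℏc) × (1 GeV in J)² = 8.114 × 10^5 N.
Convert the energy scale: 6.70 × 10^3 keV² = 6.70 × 10^-9 GeV².
Result: 6.70 × 10^-9 × 8.114 × 10^5 = 5.436 × 10^-3 N.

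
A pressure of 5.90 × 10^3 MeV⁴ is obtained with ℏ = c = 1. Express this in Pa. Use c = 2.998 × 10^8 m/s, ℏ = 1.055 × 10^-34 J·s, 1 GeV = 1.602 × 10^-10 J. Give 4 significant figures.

1.228 × 10^29 Pa

Pressure is [E]/[L]³ = [E]⁴/(ℏc)³.
1 GeV⁴ → 1/(ℏc)³ × (1 GeV in J)⁴ = 2.082 × 10^37 Pa.
Convert the energy scale: 5.90 × 10^3 MeV⁴ = 5.90 × 10^-9 GeV⁴.
Result: 5.90 × 10^-9 × 2.082 × 10^37 = 1.228 × 10^29 Pa.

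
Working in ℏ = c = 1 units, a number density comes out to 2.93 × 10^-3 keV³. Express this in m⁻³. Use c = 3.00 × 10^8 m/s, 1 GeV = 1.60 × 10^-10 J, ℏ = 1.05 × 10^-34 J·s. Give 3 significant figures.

Number density is [L]⁻³ = [E]³/(ℏc)³.
1 GeV³ → 1/(ℏc)³ × (1 GeV in J)³ = 1.31 × 10^47 m⁻³.
Convert the energy scale: 2.93 × 10^-3 keV³ = 2.93 × 10^-21 GeV³.
Result: 2.93 × 10^-21 × 1.31 × 10^47 = 3.84 × 10^26 m⁻³.

3.84 × 10^26 m⁻³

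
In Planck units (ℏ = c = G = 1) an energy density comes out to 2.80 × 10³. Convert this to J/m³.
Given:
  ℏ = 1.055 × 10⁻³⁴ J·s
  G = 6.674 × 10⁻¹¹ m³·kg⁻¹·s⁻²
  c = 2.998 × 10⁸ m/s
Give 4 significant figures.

1.297 × 10¹¹⁷ J/m³

One Planck energy density: u_P = c⁷/(ℏG²) = 4.632 × 10¹¹³ J/m³.
2.80 × 10³ × 4.632 × 10¹¹³ J/m³ = 1.297 × 10¹¹⁷ J/m³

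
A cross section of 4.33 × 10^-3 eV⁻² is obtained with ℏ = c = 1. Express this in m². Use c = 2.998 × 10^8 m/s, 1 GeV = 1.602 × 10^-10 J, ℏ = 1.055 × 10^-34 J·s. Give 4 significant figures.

Area is [L]² = [E]⁻²·(ℏc)²; restore (ℏc)².
1 GeV⁻² → (ℏc)² × (1 GeV in J)⁻² = 3.898 × 10^-32 m².
Convert the energy scale: 4.33 × 10^-3 eV⁻² = 4.33 × 10^15 GeV⁻².
Result: 4.33 × 10^15 × 3.898 × 10^-32 = 1.688 × 10^-16 m².

1.688 × 10^-16 m²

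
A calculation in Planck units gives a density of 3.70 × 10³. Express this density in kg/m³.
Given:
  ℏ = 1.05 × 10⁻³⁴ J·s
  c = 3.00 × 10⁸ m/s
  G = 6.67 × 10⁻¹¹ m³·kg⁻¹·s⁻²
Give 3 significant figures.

1.92 × 10¹⁰⁰ kg/m³

One Planck density: ρ_P = c⁵/(ℏG²) = 5.20 × 10⁹⁶ kg/m³.
3.70 × 10³ × 5.20 × 10⁹⁶ kg/m³ = 1.92 × 10¹⁰⁰ kg/m³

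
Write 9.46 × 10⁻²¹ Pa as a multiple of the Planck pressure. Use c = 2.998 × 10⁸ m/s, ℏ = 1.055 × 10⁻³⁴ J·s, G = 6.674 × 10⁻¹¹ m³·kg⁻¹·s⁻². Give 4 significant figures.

2.042 × 10⁻¹³⁴

Planck pressure: p_P = c⁷/(ℏG²) = 4.632 × 10¹¹³ Pa.
9.46 × 10⁻²¹ / 4.632 × 10¹¹³ = 2.042 × 10⁻¹³⁴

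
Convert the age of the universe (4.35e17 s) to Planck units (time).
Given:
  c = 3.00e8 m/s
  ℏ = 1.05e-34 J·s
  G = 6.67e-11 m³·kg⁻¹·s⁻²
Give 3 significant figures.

Planck time: t_P = √(ℏG/c⁵) = 5.37e-44 s.
4.35e17 / 5.37e-44 = 8.10e60

8.10e60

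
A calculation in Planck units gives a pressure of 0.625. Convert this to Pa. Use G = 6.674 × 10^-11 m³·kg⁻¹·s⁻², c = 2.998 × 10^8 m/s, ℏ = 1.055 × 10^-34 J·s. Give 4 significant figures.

2.895 × 10^113 Pa

One Planck pressure: p_P = c⁷/(ℏG²) = 4.632 × 10^113 Pa.
0.625 × 4.632 × 10^113 Pa = 2.895 × 10^113 Pa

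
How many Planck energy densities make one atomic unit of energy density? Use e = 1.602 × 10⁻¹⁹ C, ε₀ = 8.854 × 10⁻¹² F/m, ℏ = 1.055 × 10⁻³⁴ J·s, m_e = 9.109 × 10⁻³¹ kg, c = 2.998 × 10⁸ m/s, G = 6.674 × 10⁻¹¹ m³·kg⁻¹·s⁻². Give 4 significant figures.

6.323 × 10⁻¹⁰¹

atomic unit of energy density: u_au = E_h/a₀³ = m_e⁴e¹⁰/((4πε₀)⁵ℏ⁸) = 2.929 × 10¹³ J/m³
Planck energy density: u_P = c⁷/(ℏG²) = 4.632 × 10¹¹³ J/m³
ratio = 2.929 × 10¹³ / 4.632 × 10¹¹³ = 6.323 × 10⁻¹⁰¹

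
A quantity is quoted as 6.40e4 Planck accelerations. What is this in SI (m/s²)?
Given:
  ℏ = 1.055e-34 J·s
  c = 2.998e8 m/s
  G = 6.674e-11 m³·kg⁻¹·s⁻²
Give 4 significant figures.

One Planck acceleration: a_P = √(c⁷/(ℏG)) = 5.560e51 m/s².
6.40e4 × 5.560e51 m/s² = 3.559e56 m/s²

3.559e56 m/s²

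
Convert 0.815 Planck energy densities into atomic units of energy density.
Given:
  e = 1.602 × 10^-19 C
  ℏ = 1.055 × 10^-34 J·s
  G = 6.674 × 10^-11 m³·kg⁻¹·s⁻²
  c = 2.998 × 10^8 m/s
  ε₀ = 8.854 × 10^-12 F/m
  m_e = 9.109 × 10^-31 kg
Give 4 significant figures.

1.289 × 10^100

Planck energy density: u_P = c⁷/(ℏG²) = 4.632 × 10^113 J/m³
atomic unit of energy density: u_au = E_h/a₀³ = m_e⁴e¹⁰/((4πε₀)⁵ℏ⁸) = 2.929 × 10^13 J/m³
0.815 × 4.632 × 10^113 / 2.929 × 10^13 = 1.289 × 10^100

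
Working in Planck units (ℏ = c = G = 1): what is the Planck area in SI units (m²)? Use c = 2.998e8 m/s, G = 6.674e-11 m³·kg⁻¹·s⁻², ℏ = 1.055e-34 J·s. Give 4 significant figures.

Dimensional analysis gives A_P = ℏG/c³.
  = 7.041e-45 / 2.695e25
  = 2.613e-70 m²

2.613e-70 m²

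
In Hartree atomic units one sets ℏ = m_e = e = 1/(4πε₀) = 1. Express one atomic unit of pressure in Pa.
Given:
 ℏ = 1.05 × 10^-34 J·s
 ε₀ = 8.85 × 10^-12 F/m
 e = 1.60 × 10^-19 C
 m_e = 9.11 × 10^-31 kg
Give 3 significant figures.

3.01 × 10^13 Pa

P_au = E_h/a₀³ = m_e⁴e¹⁰/((4πε₀)⁵ℏ⁸)
E_h = 4.38 × 10^-18 J
a₀ = 5.26 × 10^-11 m
E_h/a₀³ = 3.01 × 10^13 Pa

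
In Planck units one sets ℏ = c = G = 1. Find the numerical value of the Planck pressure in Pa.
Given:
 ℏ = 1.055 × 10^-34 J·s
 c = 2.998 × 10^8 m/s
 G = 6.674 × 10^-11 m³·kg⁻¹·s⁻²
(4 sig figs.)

p_P = c⁷/(ℏG²)
  = 2.177 × 10^59 / 4.699 × 10^-55
  = 4.632 × 10^113 Pa

4.632 × 10^113 Pa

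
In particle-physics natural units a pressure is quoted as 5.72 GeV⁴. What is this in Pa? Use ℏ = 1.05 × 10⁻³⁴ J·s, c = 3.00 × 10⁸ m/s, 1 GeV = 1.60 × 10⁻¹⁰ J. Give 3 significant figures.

1.20 × 10³⁸ Pa

Pressure is [E]/[L]³ = [E]⁴/(ℏc)³.
1 GeV⁴ → 1/(ℏc)³ × (1 GeV in J)⁴ = 2.10 × 10³⁷ Pa.
Result: 5.72 × 2.10 × 10³⁷ = 1.20 × 10³⁸ Pa.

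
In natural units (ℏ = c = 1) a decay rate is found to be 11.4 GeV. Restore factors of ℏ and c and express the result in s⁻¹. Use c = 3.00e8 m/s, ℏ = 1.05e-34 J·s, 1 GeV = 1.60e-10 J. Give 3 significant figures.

1.74e25 s⁻¹

A rate is [E]/ℏ; divide by ℏ.
1 GeV → 1/ℏ × (1 GeV in J) = 1.52e24 s⁻¹.
Result: 11.4 × 1.52e24 = 1.74e25 s⁻¹.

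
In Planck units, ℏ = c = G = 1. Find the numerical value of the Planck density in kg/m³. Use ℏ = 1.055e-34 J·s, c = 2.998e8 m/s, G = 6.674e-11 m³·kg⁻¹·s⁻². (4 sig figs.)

Dimensional analysis gives ρ_P = c⁵/(ℏG²).
  = 2.422e42 / 4.699e-55
  = 5.154e96 kg/m³

5.154e96 kg/m³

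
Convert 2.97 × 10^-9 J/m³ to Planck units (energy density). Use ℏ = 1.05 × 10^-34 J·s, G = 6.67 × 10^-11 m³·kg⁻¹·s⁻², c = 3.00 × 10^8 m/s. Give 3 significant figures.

6.34 × 10^-123

Planck energy density: u_P = c⁷/(ℏG²) = 4.68 × 10^113 J/m³.
2.97 × 10^-9 / 4.68 × 10^113 = 6.34 × 10^-123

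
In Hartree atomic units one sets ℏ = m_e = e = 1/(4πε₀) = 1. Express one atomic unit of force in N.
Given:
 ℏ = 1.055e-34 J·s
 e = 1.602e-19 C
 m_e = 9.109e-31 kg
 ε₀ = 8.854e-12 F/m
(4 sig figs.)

F_au = E_h/a₀ = m_e²e⁶/((4πε₀)³ℏ⁴)
E_h = 4.354e-18 J
a₀ = 5.297e-11 m
E_h/a₀ = 8.220e-8 N

8.220e-8 N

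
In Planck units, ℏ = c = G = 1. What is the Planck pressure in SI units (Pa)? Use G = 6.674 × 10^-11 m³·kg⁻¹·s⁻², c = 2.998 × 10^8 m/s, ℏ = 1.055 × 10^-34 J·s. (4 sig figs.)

4.632 × 10^113 Pa

The unique combination of the constants set to 1 with dimensions of pressure is p_P = c⁷/(ℏG²).
  = 2.177 × 10^59 / 4.699 × 10^-55
  = 4.632 × 10^113 Pa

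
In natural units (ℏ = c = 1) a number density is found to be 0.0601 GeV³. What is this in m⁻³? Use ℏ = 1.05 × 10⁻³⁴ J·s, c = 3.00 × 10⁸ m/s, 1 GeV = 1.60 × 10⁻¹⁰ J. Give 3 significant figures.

Number density is [L]⁻³ = [E]³/(ℏc)³.
1 GeV³ → 1/(ℏc)³ × (1 GeV in J)³ = 1.31 × 10⁴⁷ m⁻³.
Result: 0.0601 × 1.31 × 10⁴⁷ = 7.88 × 10⁴⁵ m⁻³.

7.88 × 10⁴⁵ m⁻³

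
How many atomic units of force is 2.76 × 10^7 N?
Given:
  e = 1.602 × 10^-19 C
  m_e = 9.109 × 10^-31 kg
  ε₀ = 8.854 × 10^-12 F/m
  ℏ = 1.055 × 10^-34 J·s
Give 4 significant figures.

atomic unit of force: F_au = E_h/a₀ = m_e²e⁶/((4πε₀)³ℏ⁴) = 8.220 × 10^-8 N.
2.76 × 10^7 / 8.220 × 10^-8 = 3.358 × 10^14

3.358 × 10^14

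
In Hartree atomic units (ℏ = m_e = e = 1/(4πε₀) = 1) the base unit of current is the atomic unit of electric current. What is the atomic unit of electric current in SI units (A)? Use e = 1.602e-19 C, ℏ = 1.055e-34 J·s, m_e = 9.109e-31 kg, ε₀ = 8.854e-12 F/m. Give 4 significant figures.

I_au = e E_h/ℏ = m_e e⁵/((4πε₀)²ℏ³)
E_h = 4.354e-18 J
e·E_h/ℏ = 6.612e-3 A

6.612e-3 A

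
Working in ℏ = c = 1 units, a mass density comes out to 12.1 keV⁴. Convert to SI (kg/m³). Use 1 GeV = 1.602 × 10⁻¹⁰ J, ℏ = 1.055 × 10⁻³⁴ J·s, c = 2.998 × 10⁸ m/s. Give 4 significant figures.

2.802 × 10⁻³ kg/m³

Mass density is [E]/(c²[L]³) = [E]⁴/(ℏ³c⁵).
1 GeV⁴ → 1/(ℏ³c⁵) × (1 GeV in J)⁴ = 2.316 × 10²⁰ kg/m³.
Convert the energy scale: 12.1 keV⁴ = 1.21 × 10⁻²³ GeV⁴.
Result: 1.21 × 10⁻²³ × 2.316 × 10²⁰ = 2.802 × 10⁻³ kg/m³.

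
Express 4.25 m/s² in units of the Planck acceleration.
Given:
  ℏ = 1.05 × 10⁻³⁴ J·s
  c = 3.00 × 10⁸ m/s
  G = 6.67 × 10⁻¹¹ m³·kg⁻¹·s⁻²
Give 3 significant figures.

Planck acceleration: a_P = √(c⁷/(ℏG)) = 5.59 × 10⁵¹ m/s².
4.25 / 5.59 × 10⁵¹ = 7.61 × 10⁻⁵²

7.61 × 10⁻⁵²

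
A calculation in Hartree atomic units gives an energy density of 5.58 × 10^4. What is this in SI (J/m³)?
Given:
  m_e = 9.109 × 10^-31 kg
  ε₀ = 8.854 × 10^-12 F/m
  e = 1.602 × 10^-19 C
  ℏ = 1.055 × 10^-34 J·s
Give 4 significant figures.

1.634 × 10^18 J/m³

One atomic unit of energy density: u_au = E_h/a₀³ = m_e⁴e¹⁰/((4πε₀)⁵ℏ⁸) = 2.929 × 10^13 J/m³.
5.58 × 10^4 × 2.929 × 10^13 J/m³ = 1.634 × 10^18 J/m³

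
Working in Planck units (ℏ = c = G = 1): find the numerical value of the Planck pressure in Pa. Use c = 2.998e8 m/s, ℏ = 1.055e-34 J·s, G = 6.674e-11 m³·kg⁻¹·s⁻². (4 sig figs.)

4.632e113 Pa

The unique combination of the constants set to 1 with dimensions of pressure is p_P = c⁷/(ℏG²).
  = 2.177e59 / 4.699e-55
  = 4.632e113 Pa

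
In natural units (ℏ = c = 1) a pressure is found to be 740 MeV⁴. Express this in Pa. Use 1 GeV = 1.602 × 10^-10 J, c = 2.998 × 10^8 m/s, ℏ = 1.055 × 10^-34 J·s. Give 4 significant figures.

1.540 × 10^28 Pa

Pressure is [E]/[L]³ = [E]⁴/(ℏc)³.
1 GeV⁴ → 1/(ℏc)³ × (1 GeV in J)⁴ = 2.082 × 10^37 Pa.
Convert the energy scale: 740 MeV⁴ = 7.40 × 10^-10 GeV⁴.
Result: 7.40 × 10^-10 × 2.082 × 10^37 = 1.540 × 10^28 Pa.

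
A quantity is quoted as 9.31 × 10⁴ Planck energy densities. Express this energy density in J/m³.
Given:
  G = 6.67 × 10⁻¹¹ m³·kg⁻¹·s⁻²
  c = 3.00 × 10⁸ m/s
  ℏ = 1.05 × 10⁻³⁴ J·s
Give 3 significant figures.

One Planck energy density: u_P = c⁷/(ℏG²) = 4.68 × 10¹¹³ J/m³.
9.31 × 10⁴ × 4.68 × 10¹¹³ J/m³ = 4.36 × 10¹¹⁸ J/m³

4.36 × 10¹¹⁸ J/m³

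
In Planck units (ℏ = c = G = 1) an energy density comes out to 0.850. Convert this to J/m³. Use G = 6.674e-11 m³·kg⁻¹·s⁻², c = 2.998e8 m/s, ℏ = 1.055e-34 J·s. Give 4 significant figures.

One Planck energy density: u_P = c⁷/(ℏG²) = 4.632e113 J/m³.
0.850 × 4.632e113 J/m³ = 3.937e113 J/m³

3.937e113 J/m³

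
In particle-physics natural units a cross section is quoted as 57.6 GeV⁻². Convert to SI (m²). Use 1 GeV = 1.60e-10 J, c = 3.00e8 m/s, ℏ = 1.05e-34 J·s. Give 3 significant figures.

Area is [L]² = [E]⁻²·(ℏc)²; restore (ℏc)².
1 GeV⁻² → (ℏc)² × (1 GeV in J)⁻² = 3.88e-32 m².
Result: 57.6 × 3.88e-32 = 2.23e-30 m².

2.23e-30 m²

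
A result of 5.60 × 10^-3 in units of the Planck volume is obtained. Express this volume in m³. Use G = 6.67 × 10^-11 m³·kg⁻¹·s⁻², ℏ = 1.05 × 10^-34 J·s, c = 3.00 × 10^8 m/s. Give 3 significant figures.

One Planck volume: V_P = (ℏG/c³)^(3/2) = 4.18 × 10^-105 m³.
5.60 × 10^-3 × 4.18 × 10^-105 m³ = 2.34 × 10^-107 m³

2.34 × 10^-107 m³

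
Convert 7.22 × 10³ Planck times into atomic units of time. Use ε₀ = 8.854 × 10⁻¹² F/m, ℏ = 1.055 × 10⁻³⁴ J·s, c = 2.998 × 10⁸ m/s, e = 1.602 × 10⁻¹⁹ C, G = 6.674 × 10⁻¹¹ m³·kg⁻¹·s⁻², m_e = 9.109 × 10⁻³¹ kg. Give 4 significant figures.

Planck time: t_P = √(ℏG/c⁵) = 5.392 × 10⁻⁴⁴ s
atomic unit of time: τ_au = (4πε₀)²ℏ³/(m_e e⁴) = 2.423 × 10⁻¹⁷ s
7.22 × 10³ × 5.392 × 10⁻⁴⁴ / 2.423 × 10⁻¹⁷ = 1.607 × 10⁻²³

1.607 × 10⁻²³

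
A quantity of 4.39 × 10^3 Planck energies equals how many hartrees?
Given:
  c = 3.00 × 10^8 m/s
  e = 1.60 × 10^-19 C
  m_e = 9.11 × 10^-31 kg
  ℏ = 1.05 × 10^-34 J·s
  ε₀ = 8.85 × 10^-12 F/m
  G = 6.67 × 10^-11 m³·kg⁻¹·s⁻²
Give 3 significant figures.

1.96 × 10^30

Planck energy: E_P = √(ℏc⁵/G) = 1.96 × 10^9 J
hartree: E_h = m_e e⁴/(4πε₀ℏ)² = 4.38 × 10^-18 J
4.39 × 10^3 × 1.96 × 10^9 / 4.38 × 10^-18 = 1.96 × 10^30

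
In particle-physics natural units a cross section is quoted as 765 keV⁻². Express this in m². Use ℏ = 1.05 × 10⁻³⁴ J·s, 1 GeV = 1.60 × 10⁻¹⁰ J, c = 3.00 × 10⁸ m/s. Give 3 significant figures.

2.97 × 10⁻¹⁷ m²

Area is [L]² = [E]⁻²·(ℏc)²; restore (ℏc)².
1 GeV⁻² → (ℏc)² × (1 GeV in J)⁻² = 3.88 × 10⁻³² m².
Convert the energy scale: 765 keV⁻² = 7.65 × 10¹⁴ GeV⁻².
Result: 7.65 × 10¹⁴ × 3.88 × 10⁻³² = 2.97 × 10⁻¹⁷ m².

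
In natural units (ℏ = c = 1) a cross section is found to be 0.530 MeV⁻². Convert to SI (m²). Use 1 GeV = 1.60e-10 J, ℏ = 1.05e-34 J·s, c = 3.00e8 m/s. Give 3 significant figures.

Area is [L]² = [E]⁻²·(ℏc)²; restore (ℏc)².
1 GeV⁻² → (ℏc)² × (1 GeV in J)⁻² = 3.88e-32 m².
Convert the energy scale: 0.530 MeV⁻² = 5.30e5 GeV⁻².
Result: 5.30e5 × 3.88e-32 = 2.05e-26 m².

2.05e-26 m²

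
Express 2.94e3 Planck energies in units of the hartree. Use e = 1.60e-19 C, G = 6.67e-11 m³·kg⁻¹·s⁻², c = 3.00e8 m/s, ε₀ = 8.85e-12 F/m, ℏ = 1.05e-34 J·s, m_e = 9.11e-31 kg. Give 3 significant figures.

1.31e30

Planck energy: E_P = √(ℏc⁵/G) = 1.96e9 J
hartree: E_h = m_e e⁴/(4πε₀ℏ)² = 4.38e-18 J
2.94e3 × 1.96e9 / 4.38e-18 = 1.31e30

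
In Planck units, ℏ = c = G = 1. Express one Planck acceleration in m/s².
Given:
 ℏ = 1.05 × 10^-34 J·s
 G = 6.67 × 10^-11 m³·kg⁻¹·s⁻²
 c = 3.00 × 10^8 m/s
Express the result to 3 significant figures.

Dimensional analysis gives a_P = √(c⁷/(ℏG)).
  = √(3.12 × 10^103)
  = 5.59 × 10^51 m/s²

5.59 × 10^51 m/s²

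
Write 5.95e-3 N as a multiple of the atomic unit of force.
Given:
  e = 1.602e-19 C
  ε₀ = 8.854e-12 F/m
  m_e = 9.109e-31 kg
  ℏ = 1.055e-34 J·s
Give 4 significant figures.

atomic unit of force: F_au = E_h/a₀ = m_e²e⁶/((4πε₀)³ℏ⁴) = 8.220e-8 N.
5.95e-3 / 8.220e-8 = 7.239e4

7.239e4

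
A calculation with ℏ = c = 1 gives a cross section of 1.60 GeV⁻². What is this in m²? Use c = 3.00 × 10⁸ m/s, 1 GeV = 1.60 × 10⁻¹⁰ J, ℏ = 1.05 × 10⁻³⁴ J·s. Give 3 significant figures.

Area is [L]² = [E]⁻²·(ℏc)²; restore (ℏc)².
1 GeV⁻² → (ℏc)² × (1 GeV in J)⁻² = 3.88 × 10⁻³² m².
Result: 1.60 × 3.88 × 10⁻³² = 6.20 × 10⁻³² m².

6.20 × 10⁻³² m²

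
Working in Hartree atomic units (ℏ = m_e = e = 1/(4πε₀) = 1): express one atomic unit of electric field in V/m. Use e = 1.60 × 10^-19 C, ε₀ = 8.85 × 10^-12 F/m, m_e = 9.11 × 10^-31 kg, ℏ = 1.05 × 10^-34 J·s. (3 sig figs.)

The unique combination of the constants set to 1 with dimensions of electric field is E_au = E_h/(e a₀) = m_e²e⁵/((4πε₀)³ℏ⁴).
E_h = 4.38 × 10^-18 J
a₀ = 5.26 × 10^-11 m
E_h/(e·a₀) = 5.20 × 10^11 V/m

5.20 × 10^11 V/m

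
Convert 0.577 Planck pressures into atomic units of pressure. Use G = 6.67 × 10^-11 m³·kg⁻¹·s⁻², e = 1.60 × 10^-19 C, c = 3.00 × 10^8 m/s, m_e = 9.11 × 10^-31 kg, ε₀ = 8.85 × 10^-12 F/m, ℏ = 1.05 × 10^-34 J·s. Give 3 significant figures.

Planck pressure: p_P = c⁷/(ℏG²) = 4.68 × 10^113 Pa
atomic unit of pressure: P_au = E_h/a₀³ = m_e⁴e¹⁰/((4πε₀)⁵ℏ⁸) = 3.01 × 10^13 Pa
0.577 × 4.68 × 10^113 / 3.01 × 10^13 = 8.97 × 10^99

8.97 × 10^99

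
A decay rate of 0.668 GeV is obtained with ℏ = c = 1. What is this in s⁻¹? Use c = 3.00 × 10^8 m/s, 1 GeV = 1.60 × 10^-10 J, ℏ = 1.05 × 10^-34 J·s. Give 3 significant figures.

A rate is [E]/ℏ; divide by ℏ.
1 GeV → 1/ℏ × (1 GeV in J) = 1.52 × 10^24 s⁻¹.
Result: 0.668 × 1.52 × 10^24 = 1.02 × 10^24 s⁻¹.

1.02 × 10^24 s⁻¹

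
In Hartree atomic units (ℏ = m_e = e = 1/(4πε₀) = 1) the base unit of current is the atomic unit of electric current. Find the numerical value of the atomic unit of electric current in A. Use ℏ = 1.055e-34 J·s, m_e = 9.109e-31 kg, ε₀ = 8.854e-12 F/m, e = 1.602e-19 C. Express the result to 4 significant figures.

6.612e-3 A

I_au = e E_h/ℏ = m_e e⁵/((4πε₀)²ℏ³)
E_h = 4.354e-18 J
e·E_h/ℏ = 6.612e-3 A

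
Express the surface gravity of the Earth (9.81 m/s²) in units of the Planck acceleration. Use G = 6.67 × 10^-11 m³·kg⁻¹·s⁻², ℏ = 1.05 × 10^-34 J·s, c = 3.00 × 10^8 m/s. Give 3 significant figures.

1.76 × 10^-51

Planck acceleration: a_P = √(c⁷/(ℏG)) = 5.59 × 10^51 m/s².
9.81 / 5.59 × 10^51 = 1.76 × 10^-51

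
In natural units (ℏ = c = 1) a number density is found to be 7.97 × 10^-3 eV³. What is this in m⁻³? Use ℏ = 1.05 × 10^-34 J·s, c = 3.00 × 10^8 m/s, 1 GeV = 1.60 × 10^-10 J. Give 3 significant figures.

1.04 × 10^18 m⁻³

Number density is [L]⁻³ = [E]³/(ℏc)³.
1 GeV³ → 1/(ℏc)³ × (1 GeV in J)³ = 1.31 × 10^47 m⁻³.
Convert the energy scale: 7.97 × 10^-3 eV³ = 7.97 × 10^-30 GeV³.
Result: 7.97 × 10^-30 × 1.31 × 10^47 = 1.04 × 10^18 m⁻³.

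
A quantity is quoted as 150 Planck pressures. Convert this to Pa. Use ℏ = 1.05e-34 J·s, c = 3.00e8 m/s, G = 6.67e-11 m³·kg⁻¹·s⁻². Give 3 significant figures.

One Planck pressure: p_P = c⁷/(ℏG²) = 4.68e113 Pa.
150 × 4.68e113 Pa = 7.02e115 Pa

7.02e115 Pa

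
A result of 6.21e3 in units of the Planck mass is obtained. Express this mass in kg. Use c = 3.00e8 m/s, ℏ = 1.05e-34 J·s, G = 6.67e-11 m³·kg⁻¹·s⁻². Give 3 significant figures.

1.35e-4 kg

One Planck mass: m_P = √(ℏc/G) = 2.17e-8 kg.
6.21e3 × 2.17e-8 kg = 1.35e-4 kg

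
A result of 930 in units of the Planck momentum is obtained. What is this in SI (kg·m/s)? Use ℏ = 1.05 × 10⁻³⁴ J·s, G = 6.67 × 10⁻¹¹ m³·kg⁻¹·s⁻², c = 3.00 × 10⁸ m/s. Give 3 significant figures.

One Planck momentum: p_P = √(ℏc³/G) = 6.52 kg·m/s.
930 × 6.52 kg·m/s = 6.06 × 10³ kg·m/s

6.06 × 10³ kg·m/s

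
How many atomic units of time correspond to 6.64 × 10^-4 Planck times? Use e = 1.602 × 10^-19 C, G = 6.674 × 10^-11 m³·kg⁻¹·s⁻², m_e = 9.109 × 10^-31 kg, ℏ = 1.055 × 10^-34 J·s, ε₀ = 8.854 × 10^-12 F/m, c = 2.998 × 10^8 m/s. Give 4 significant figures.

Planck time: t_P = √(ℏG/c⁵) = 5.392 × 10^-44 s
atomic unit of time: τ_au = (4πε₀)²ℏ³/(m_e e⁴) = 2.423 × 10^-17 s
6.64 × 10^-4 × 5.392 × 10^-44 / 2.423 × 10^-17 = 1.478 × 10^-30

1.478 × 10^-30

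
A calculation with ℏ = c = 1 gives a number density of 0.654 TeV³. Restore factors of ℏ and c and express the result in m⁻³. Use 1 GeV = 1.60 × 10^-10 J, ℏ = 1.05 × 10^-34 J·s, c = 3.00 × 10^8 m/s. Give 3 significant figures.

8.57 × 10^55 m⁻³

Number density is [L]⁻³ = [E]³/(ℏc)³.
1 GeV³ → 1/(ℏc)³ × (1 GeV in J)³ = 1.31 × 10^47 m⁻³.
Convert the energy scale: 0.654 TeV³ = 6.54 × 10^8 GeV³.
Result: 6.54 × 10^8 × 1.31 × 10^47 = 8.57 × 10^55 m⁻³.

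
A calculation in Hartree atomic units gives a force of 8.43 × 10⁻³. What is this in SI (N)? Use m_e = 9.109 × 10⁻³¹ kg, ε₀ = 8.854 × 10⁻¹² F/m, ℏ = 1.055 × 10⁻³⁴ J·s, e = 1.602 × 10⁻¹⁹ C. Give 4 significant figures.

6.929 × 10⁻¹⁰ N

One atomic unit of force: F_au = E_h/a₀ = m_e²e⁶/((4πε₀)³ℏ⁴) = 8.220 × 10⁻⁸ N.
8.43 × 10⁻³ × 8.220 × 10⁻⁸ N = 6.929 × 10⁻¹⁰ N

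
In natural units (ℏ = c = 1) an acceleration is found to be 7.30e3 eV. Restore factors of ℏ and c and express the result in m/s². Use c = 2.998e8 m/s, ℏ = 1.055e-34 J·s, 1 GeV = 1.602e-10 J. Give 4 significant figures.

Acceleration is [L]/[T]² = c·[E]/ℏ.
1 GeV → c/ℏ × (1 GeV in J) = 4.552e32 m/s².
Convert the energy scale: 7.30e3 eV = 7.30e-6 GeV.
Result: 7.30e-6 × 4.552e32 = 3.323e27 m/s².

3.323e27 m/s²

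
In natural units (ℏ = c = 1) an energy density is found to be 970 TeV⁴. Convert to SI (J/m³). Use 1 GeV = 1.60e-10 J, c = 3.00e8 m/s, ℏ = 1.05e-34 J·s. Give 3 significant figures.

2.03e52 J/m³

[E]/[L]³ = [E]⁴/(ℏc)³; restore (ℏc)⁻³.
1 GeV⁴ → 1/(ℏc)³ × (1 GeV in J)⁴ = 2.10e37 J/m³.
Convert the energy scale: 970 TeV⁴ = 9.70e14 GeV⁴.
Result: 9.70e14 × 2.10e37 = 2.03e52 J/m³.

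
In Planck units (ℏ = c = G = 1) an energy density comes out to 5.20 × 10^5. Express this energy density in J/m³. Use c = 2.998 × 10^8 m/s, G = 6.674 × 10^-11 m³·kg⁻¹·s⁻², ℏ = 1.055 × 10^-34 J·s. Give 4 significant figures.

2.409 × 10^119 J/m³

One Planck energy density: u_P = c⁷/(ℏG²) = 4.632 × 10^113 J/m³.
5.20 × 10^5 × 4.632 × 10^113 J/m³ = 2.409 × 10^119 J/m³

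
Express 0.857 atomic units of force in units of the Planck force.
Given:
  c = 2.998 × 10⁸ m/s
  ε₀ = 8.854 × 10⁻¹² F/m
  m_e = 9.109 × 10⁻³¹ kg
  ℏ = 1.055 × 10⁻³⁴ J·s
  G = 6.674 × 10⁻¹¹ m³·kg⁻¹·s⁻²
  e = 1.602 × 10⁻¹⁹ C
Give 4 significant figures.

5.820 × 10⁻⁵²

atomic unit of force: F_au = E_h/a₀ = m_e²e⁶/((4πε₀)³ℏ⁴) = 8.220 × 10⁻⁸ N
Planck force: F_P = c⁴/G = 1.210 × 10⁴⁴ N
0.857 × 8.220 × 10⁻⁸ / 1.210 × 10⁴⁴ = 5.820 × 10⁻⁵²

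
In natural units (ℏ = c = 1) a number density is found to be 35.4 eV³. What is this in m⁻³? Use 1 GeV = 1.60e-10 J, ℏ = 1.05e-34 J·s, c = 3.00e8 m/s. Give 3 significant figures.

Number density is [L]⁻³ = [E]³/(ℏc)³.
1 GeV³ → 1/(ℏc)³ × (1 GeV in J)³ = 1.31e47 m⁻³.
Convert the energy scale: 35.4 eV³ = 3.54e-26 GeV³.
Result: 3.54e-26 × 1.31e47 = 4.64e21 m⁻³.

4.64e21 m⁻³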